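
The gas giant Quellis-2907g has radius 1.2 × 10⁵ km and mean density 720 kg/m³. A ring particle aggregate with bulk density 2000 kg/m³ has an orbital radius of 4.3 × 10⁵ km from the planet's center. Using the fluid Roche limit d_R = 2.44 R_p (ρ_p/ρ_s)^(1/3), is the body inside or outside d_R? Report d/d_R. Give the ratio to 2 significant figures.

d_R = 2.44 × (1.2 × 10⁵ km) × (720/2000)^(1/3) = 2.083 × 10⁵ km
d/d_R = (4.3 × 10⁵) / (2.083 × 10⁵) = 2.1
Since d/d_R > 1, the body is outside the Roche limit.

outside; d/d_R ≈ 2.1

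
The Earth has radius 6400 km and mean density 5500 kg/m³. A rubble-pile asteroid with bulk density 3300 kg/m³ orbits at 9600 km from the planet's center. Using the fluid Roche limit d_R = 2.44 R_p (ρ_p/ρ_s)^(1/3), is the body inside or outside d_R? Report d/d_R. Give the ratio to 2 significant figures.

d_R = 2.44 × (6400 km) × (5500/3300)^(1/3) = 18510 km
d/d_R = (9600) / (18510) = 0.52
Since d/d_R < 1, the body is inside the Roche limit.

inside; d/d_R ≈ 0.52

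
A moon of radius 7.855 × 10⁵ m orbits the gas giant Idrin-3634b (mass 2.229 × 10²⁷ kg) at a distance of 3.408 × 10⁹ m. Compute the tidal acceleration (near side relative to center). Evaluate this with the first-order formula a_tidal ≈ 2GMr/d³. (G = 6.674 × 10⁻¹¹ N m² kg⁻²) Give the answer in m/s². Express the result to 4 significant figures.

5.904 × 10⁻⁶ m/s²

Δg = 2GMr/d³
   = 2 × (6.674 × 10⁻¹¹) × (2.229 × 10²⁷) × (7.855 × 10⁵) / (3.408 × 10⁹)³
   = 5.904 × 10⁻⁶ m/s²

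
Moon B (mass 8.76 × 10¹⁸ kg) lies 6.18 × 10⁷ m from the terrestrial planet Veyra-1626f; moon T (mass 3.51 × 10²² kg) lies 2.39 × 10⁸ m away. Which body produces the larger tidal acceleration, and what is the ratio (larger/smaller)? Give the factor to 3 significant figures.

Tidal acceleration ∝ M/d³, so compare M/d³ for each.
Moon B: (8.76 × 10¹⁸) / (6.18 × 10⁷)³ = 3.711 × 10⁻⁵
Moon T: (3.51 × 10²²) / (2.39 × 10⁸)³ = 2.571 × 10⁻³
Ratio (larger/smaller) = 69.3

Moon T, by a factor of ≈ 69.3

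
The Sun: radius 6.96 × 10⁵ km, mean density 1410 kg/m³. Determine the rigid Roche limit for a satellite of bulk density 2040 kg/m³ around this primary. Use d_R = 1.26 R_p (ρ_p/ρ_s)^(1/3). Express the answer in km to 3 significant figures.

7.75 × 10⁵ km

d_R = 1.26 × 6.96 × 10⁵ km × (1410/2040)^(1/3)
    = 7.75 × 10⁵ km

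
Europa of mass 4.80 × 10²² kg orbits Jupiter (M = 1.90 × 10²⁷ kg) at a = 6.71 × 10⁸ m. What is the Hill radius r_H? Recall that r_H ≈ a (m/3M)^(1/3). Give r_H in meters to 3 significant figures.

1.37 × 10⁷ m

r_H ≈ a (m/3M)^(1/3)
    = (6.71 × 10⁸) × (4.80 × 10²² / (3 × 1.90 × 10²⁷))^(1/3)
    = 1.37 × 10⁷ m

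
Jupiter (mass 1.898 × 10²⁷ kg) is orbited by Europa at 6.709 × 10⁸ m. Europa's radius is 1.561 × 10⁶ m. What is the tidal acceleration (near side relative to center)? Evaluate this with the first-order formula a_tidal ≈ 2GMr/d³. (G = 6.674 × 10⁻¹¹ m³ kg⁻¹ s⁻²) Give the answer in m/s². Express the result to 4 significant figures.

1.310 × 10⁻³ m/s²

Since r ≪ d, expand the inverse-square field across one radius to get the leading 2GMr/d³ term.
Δa = 2GMr/d³
   = 2 × (6.674 × 10⁻¹¹) × (1.898 × 10²⁷) × (1.561 × 10⁶) / (6.709 × 10⁸)³
   = 1.310 × 10⁻³ m/s²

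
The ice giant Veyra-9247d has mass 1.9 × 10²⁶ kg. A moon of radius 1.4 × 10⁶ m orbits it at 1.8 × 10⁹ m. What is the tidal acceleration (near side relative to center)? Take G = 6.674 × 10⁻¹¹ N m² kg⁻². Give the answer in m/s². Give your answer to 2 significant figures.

6.1 × 10⁻⁶ m/s²

a_tidal = 2GMr/d³
        = 2 × (6.674 × 10⁻¹¹) × (1.9 × 10²⁶) × (1.4 × 10⁶) / (1.8 × 10⁹)³
        = 6.1 × 10⁻⁶ m/s²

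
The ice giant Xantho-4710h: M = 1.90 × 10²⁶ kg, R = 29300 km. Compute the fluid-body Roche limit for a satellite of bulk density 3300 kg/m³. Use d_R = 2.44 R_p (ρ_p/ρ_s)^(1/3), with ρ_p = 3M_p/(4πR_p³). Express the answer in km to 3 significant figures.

ρ_p = 3M_p/(4πR_p³) = 3 × (1.90 × 10²⁶) / (4π × (2.93 × 10⁷ m)³) = 1800 kg/m³
d_R = 2.44 × 29300 km × (1800/3300)^(1/3)
    = 58400 km

58400 km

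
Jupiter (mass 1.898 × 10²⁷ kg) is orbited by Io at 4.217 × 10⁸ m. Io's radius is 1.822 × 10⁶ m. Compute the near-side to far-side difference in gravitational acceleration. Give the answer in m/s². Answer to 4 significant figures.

1.231 × 10⁻² m/s²

Near-to-far spans 2r, so the tidal difference is twice the near-to-center value: 4GMr/d³.
Δa = 4GMr/d³
   = 4 × (6.674 × 10⁻¹¹) × (1.898 × 10²⁷) × (1.822 × 10⁶) / (4.217 × 10⁸)³
   = 1.231 × 10⁻² m/s²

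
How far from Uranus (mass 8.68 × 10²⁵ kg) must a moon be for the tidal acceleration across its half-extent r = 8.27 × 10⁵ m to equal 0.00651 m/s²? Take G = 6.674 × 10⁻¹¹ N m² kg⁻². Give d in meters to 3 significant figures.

2GMr/d³ = a_tidal  ⇒  d = (2GMr / a_tidal)^(1/3)
d = (2 × 6.674×10⁻¹¹ × (8.68 × 10²⁵) × (8.27 × 10⁵) / (0.00651))^(1/3)
  = 1.14 × 10⁸ m

1.14 × 10⁸ m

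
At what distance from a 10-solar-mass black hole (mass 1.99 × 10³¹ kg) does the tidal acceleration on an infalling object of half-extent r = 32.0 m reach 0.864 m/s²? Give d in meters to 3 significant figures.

2GMr/d³ = a_tidal  ⇒  d = (2GMr / a_tidal)^(1/3)
d = (2 × 6.674×10⁻¹¹ × (1.99 × 10³¹) × (32.0) / (0.864))^(1/3)
  = 4.62 × 10⁷ m

4.62 × 10⁷ m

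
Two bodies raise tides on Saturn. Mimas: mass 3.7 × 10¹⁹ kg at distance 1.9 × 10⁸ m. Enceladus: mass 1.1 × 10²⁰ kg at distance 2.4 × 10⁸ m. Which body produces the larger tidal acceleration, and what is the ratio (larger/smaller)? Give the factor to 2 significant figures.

Tidal acceleration ∝ M/d³, so compare M/d³ for each.
Mimas: (3.7 × 10¹⁹) / (1.9 × 10⁸)³ = 5.394 × 10⁻⁶
Enceladus: (1.1 × 10²⁰) / (2.4 × 10⁸)³ = 7.957 × 10⁻⁶
Ratio (larger/smaller) = 1.5

Enceladus, by a factor of ≈ 1.5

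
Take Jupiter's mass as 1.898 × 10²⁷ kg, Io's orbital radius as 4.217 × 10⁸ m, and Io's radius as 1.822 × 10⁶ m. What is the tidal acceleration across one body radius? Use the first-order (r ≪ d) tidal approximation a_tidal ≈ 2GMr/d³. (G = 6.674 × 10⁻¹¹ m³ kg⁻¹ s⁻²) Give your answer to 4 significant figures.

6.155 × 10⁻³ m/s²

Δg = 2GMr/d³
   = 2 × (6.674 × 10⁻¹¹) × (1.898 × 10²⁷) × (1.822 × 10⁶) / (4.217 × 10⁸)³
   = 6.155 × 10⁻³ m/s²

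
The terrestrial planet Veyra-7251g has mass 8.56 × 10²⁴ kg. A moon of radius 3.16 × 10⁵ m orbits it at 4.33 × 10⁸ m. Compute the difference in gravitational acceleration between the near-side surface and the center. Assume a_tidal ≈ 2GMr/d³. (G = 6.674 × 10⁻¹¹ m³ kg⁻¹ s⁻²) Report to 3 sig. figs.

Since r ≪ d, expand the inverse-square field across one radius to get the leading 2GMr/d³ term.
Δg = 2GMr/d³
   = 2 × (6.674 × 10⁻¹¹) × (8.56 × 10²⁴) × (3.16 × 10⁵) / (4.33 × 10⁸)³
   = 4.45 × 10⁻⁶ m/s²

4.45 × 10⁻⁶ m/s²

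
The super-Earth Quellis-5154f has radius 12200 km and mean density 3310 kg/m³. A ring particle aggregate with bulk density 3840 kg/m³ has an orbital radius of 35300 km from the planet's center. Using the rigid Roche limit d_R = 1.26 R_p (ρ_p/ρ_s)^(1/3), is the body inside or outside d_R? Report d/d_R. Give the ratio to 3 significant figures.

d_R = 1.26 × (12200 km) × (3310/3840)^(1/3) = 14630 km
d/d_R = (35300) / (14630) = 2.41
Since d/d_R > 1, the body is outside the Roche limit.

outside; d/d_R ≈ 2.41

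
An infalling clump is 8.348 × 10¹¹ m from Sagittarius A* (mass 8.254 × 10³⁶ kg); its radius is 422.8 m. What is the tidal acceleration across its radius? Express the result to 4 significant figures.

8.007 × 10⁻⁷ m/s²

a_tidal = 2GMr/d³
        = 2 × (6.674 × 10⁻¹¹) × (8.254 × 10³⁶) × (422.8) / (8.348 × 10¹¹)³
        = 8.007 × 10⁻⁷ m/s²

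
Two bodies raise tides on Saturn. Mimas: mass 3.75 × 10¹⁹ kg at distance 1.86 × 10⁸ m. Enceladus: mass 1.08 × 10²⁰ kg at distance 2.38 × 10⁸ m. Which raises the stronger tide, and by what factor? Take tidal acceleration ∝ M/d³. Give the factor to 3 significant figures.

Enceladus, by a factor of ≈ 1.37

Tidal stretch scales as M/d³; compute that for each body.
Mimas: (3.75 × 10¹⁹) / (1.86 × 10⁸)³ = 5.828 × 10⁻⁶
Enceladus: (1.08 × 10²⁰) / (2.38 × 10⁸)³ = 8.011 × 10⁻⁶
Ratio (larger/smaller) = 1.37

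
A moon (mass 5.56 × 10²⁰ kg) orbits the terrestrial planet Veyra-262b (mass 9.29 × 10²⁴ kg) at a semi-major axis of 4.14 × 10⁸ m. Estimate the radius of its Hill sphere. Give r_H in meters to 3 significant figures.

1.12 × 10⁷ m

r_H ≈ a (m/3M)^(1/3)
    = (4.14 × 10⁸) × (5.56 × 10²⁰ / (3 × 9.29 × 10²⁴))^(1/3)
    = 1.12 × 10⁷ m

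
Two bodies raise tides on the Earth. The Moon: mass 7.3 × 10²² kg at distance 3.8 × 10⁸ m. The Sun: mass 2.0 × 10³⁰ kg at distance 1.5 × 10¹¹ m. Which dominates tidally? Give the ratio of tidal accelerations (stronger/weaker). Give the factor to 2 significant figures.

Tidal stretch scales as M/d³; compute that for each body.
The Moon: (7.3 × 10²²) / (3.8 × 10⁸)³ = 1.330 × 10⁻³
The Sun: (2.0 × 10³⁰) / (1.5 × 10¹¹)³ = 5.926 × 10⁻⁴
Ratio (larger/smaller) = 2.2

The Moon, by a factor of ≈ 2.2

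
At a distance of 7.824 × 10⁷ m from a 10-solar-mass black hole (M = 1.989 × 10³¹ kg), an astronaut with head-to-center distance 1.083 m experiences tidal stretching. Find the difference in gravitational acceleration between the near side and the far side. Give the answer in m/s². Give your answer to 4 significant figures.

The field gradient is 2GM/d³; across the full diameter 2r the difference is 4GMr/d³.
Δg = 4GMr/d³
   = 4 × (6.674 × 10⁻¹¹) × (1.989 × 10³¹) × (1.083) / (7.824 × 10⁷)³
   = 1.201 × 10⁻² m/s²

1.201 × 10⁻² m/s²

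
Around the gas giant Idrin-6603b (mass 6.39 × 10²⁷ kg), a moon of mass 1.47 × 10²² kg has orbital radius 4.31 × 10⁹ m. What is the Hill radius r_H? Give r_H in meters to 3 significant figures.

3.94 × 10⁷ m

r_H ≈ a (m/3M)^(1/3)
    = (4.31 × 10⁹) × (1.47 × 10²² / (3 × 6.39 × 10²⁷))^(1/3)
    = 3.94 × 10⁷ m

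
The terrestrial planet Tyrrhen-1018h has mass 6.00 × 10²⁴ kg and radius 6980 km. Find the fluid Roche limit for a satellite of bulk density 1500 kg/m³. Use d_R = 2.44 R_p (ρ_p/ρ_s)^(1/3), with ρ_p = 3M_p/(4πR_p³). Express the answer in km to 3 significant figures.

24000 km

ρ_p = 3M_p/(4πR_p³) = 3 × (6.00 × 10²⁴) / (4π × (6.98 × 10⁶ m)³) = 4210 kg/m³
d_R = 2.44 × 6980 km × (4210/1500)^(1/3)
    = 24000 km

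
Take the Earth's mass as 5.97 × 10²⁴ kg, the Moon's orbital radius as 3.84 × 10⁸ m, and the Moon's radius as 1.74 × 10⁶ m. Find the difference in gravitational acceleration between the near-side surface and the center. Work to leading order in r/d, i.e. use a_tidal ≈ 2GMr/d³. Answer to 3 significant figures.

Differencing GM/(d−r)² and GM/d² to first order in r/d gives 2GMr/d³.
Δa = 2GMr/d³
   = 2 × (6.674 × 10⁻¹¹) × (5.97 × 10²⁴) × (1.74 × 10⁶) / (3.84 × 10⁸)³
   = 2.45 × 10⁻⁵ m/s²

2.45 × 10⁻⁵ m/s²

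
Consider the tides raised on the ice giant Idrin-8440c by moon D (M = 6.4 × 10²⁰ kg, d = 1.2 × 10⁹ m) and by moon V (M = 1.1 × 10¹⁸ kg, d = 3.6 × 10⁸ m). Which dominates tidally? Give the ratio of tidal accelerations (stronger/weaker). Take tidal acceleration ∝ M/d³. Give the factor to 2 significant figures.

Moon D, by a factor of ≈ 16

The tide-raising term goes as M/d³ (the gradient of a 1/d² field).
Moon D: (6.4 × 10²⁰) / (1.2 × 10⁹)³ = 3.704 × 10⁻⁷
Moon V: (1.1 × 10¹⁸) / (3.6 × 10⁸)³ = 2.358 × 10⁻⁸
Ratio (larger/smaller) = 16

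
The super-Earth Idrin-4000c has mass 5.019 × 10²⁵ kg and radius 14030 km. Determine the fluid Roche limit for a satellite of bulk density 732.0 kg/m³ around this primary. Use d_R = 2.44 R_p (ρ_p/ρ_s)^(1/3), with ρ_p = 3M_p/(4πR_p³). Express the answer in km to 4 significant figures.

ρ_p = 3M_p/(4πR_p³) = 3 × (5.019 × 10²⁵) / (4π × (1.403 × 10⁷ m)³) = 4339 kg/m³
d_R = 2.44 × 14030 km × (4339/732.0)^(1/3)
    = 61950 km

61950 km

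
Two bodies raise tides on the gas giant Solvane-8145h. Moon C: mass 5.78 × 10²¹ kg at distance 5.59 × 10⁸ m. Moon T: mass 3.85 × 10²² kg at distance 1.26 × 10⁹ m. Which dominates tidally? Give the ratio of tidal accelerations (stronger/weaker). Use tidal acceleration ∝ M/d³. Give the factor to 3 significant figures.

Moon C, by a factor of ≈ 1.72

The tide-raising term goes as M/d³ (the gradient of a 1/d² field).
Moon C: (5.78 × 10²¹) / (5.59 × 10⁸)³ = 3.309 × 10⁻⁵
Moon T: (3.85 × 10²²) / (1.26 × 10⁹)³ = 1.925 × 10⁻⁵
Ratio (larger/smaller) = 1.72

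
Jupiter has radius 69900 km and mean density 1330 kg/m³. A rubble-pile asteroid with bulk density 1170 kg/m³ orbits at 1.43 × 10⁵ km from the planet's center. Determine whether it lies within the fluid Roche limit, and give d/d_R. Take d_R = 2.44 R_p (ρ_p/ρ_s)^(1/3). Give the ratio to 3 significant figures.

d_R = 2.44 × (69900 km) × (1330/1170)^(1/3) = 1.780 × 10⁵ km
d/d_R = (1.43 × 10⁵) / (1.780 × 10⁵) = 0.803
Since d/d_R < 1, the body is inside the Roche limit.

inside; d/d_R ≈ 0.803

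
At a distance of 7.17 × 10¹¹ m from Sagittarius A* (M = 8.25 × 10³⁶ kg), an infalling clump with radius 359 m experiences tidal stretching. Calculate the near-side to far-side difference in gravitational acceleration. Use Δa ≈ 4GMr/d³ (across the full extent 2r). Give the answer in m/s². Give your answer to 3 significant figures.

Δa = 4GMr/d³
   = 4 × (6.674 × 10⁻¹¹) × (8.25 × 10³⁶) × (359) / (7.17 × 10¹¹)³
   = 2.15 × 10⁻⁶ m/s²

2.15 × 10⁻⁶ m/s²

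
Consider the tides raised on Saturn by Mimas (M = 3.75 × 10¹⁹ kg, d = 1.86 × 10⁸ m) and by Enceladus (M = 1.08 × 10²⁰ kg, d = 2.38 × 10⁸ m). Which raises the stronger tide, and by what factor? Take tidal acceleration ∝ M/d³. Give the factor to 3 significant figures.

Tidal stretch scales as M/d³; compute that for each body.
Mimas: (3.75 × 10¹⁹) / (1.86 × 10⁸)³ = 5.828 × 10⁻⁶
Enceladus: (1.08 × 10²⁰) / (2.38 × 10⁸)³ = 8.011 × 10⁻⁶
Ratio (larger/smaller) = 1.37

Enceladus, by a factor of ≈ 1.37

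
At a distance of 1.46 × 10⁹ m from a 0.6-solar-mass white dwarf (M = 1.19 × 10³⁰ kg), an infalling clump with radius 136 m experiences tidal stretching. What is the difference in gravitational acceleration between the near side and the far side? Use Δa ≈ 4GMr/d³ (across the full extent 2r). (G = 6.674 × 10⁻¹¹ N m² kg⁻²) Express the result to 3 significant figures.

1.39 × 10⁻⁵ m/s²

Near-to-far spans 2r, so the tidal difference is twice the near-to-center value: 4GMr/d³.
Δa = 4GMr/d³
   = 4 × (6.674 × 10⁻¹¹) × (1.19 × 10³⁰) × (136) / (1.46 × 10⁹)³
   = 1.39 × 10⁻⁵ m/s²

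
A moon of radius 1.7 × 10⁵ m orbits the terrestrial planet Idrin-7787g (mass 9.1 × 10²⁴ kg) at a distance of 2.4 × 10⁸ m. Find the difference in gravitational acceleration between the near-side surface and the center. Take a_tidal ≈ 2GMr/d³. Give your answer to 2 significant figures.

1.5 × 10⁻⁵ m/s²

Δa = 2GMr/d³
   = 2 × (6.674 × 10⁻¹¹) × (9.1 × 10²⁴) × (1.7 × 10⁵) / (2.4 × 10⁸)³
   = 1.5 × 10⁻⁵ m/s²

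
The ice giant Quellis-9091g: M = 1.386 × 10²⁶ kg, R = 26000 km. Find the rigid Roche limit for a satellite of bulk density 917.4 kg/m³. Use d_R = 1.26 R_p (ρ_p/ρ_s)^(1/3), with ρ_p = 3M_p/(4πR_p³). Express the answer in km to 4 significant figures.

ρ_p = 3M_p/(4πR_p³) = 3 × (1.386 × 10²⁶) / (4π × (2.600 × 10⁷ m)³) = 1883 kg/m³
d_R = 1.26 × 26000 km × (1883/917.4)^(1/3)
    = 41630 km

41630 km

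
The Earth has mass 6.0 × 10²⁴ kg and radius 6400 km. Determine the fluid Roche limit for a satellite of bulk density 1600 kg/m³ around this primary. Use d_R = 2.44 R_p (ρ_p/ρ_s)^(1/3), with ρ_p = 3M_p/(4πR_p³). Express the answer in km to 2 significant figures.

24000 km

ρ_p = 3M_p/(4πR_p³) = 3 × (6.0 × 10²⁴) / (4π × (6.4 × 10⁶ m)³) = 5500 kg/m³
d_R = 2.44 × 6400 km × (5500/1600)^(1/3)
    = 24000 km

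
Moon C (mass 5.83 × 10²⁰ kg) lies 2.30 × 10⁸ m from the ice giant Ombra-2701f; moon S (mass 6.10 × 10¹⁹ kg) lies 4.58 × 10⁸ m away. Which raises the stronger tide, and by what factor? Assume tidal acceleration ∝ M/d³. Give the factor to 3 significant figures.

Moon C, by a factor of ≈ 75.5

Tidal stretch scales as M/d³; compute that for each body.
Moon C: (5.83 × 10²⁰) / (2.30 × 10⁸)³ = 4.792 × 10⁻⁵
Moon S: (6.10 × 10¹⁹) / (4.58 × 10⁸)³ = 6.349 × 10⁻⁷
Ratio (larger/smaller) = 75.5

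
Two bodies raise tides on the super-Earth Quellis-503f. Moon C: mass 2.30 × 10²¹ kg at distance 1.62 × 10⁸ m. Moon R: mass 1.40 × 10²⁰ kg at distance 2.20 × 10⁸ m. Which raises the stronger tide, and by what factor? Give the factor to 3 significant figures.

Tidal stretch scales as M/d³; compute that for each body.
Moon C: (2.30 × 10²¹) / (1.62 × 10⁸)³ = 5.410 × 10⁻⁴
Moon R: (1.40 × 10²⁰) / (2.20 × 10⁸)³ = 1.315 × 10⁻⁵
Ratio (larger/smaller) = 41.1

Moon C, by a factor of ≈ 41.1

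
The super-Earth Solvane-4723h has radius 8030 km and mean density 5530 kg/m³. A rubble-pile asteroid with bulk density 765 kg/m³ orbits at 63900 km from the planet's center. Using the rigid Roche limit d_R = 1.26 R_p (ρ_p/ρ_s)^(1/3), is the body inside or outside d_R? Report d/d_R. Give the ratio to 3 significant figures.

outside; d/d_R ≈ 3.27

d_R = 1.26 × (8030 km) × (5530/765)^(1/3) = 19560 km
d/d_R = (63900) / (19560) = 3.27
Since d/d_R > 1, the body is outside the Roche limit.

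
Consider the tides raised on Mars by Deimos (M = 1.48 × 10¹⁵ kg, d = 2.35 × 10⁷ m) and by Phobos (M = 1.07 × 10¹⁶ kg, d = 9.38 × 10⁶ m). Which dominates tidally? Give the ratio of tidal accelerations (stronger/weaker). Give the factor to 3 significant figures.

Phobos, by a factor of ≈ 114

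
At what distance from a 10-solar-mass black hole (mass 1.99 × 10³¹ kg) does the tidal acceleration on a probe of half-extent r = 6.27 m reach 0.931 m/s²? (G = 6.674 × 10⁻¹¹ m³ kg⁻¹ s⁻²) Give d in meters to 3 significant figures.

2GMr/d³ = a_tidal  ⇒  d = (2GMr / a_tidal)^(1/3)
d = (2 × 6.674×10⁻¹¹ × (1.99 × 10³¹) × (6.27) / (0.931))^(1/3)
  = 2.62 × 10⁷ m

2.62 × 10⁷ m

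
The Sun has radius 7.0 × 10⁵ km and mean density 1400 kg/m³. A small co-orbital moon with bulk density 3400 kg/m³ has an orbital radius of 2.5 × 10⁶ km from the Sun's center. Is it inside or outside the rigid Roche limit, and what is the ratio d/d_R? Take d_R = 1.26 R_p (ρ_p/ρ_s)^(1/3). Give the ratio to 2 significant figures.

d_R = 1.26 × (7.0 × 10⁵ km) × (1400/3400)^(1/3) = 6.562 × 10⁵ km
d/d_R = (2.5 × 10⁶) / (6.562 × 10⁵) = 3.8
Since d/d_R > 1, the body is outside the Roche limit.

outside; d/d_R ≈ 3.8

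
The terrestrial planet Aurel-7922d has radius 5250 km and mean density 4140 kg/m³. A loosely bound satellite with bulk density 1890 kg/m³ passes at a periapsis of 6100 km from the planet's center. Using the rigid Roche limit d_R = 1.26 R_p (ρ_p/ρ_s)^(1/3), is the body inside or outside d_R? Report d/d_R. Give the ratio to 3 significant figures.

inside; d/d_R ≈ 0.710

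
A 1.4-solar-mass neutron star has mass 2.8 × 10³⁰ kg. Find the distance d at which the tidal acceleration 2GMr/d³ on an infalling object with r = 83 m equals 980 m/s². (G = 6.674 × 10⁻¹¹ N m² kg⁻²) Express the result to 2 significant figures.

3.2 × 10⁶ m

2GMr/d³ = a_tidal  ⇒  d = (2GMr / a_tidal)^(1/3)
d = (2 × 6.674×10⁻¹¹ × (2.8 × 10³⁰) × (83) / (980))^(1/3)
  = 3.2 × 10⁶ m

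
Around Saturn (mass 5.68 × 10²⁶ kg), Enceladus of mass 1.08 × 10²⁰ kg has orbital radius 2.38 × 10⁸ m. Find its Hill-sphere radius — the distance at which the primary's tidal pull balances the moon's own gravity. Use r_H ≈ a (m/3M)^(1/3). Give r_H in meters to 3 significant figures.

9.49 × 10⁵ m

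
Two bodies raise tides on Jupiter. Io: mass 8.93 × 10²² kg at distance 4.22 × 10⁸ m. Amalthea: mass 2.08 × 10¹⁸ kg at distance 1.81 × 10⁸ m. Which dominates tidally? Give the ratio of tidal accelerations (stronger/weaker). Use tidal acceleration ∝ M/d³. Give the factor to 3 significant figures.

Io, by a factor of ≈ 3390

The tide-raising term goes as M/d³ (the gradient of a 1/d² field).
Io: (8.93 × 10²²) / (4.22 × 10⁸)³ = 1.188 × 10⁻³
Amalthea: (2.08 × 10¹⁸) / (1.81 × 10⁸)³ = 3.508 × 10⁻⁷
Ratio (larger/smaller) = 3390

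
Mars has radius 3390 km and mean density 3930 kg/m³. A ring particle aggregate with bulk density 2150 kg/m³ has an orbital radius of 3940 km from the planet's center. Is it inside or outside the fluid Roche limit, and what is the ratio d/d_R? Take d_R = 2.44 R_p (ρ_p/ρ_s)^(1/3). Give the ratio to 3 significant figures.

d_R = 2.44 × (3390 km) × (3930/2150)^(1/3) = 10110 km
d/d_R = (3940) / (10110) = 0.390
Since d/d_R < 1, the body is inside the Roche limit.

inside; d/d_R ≈ 0.390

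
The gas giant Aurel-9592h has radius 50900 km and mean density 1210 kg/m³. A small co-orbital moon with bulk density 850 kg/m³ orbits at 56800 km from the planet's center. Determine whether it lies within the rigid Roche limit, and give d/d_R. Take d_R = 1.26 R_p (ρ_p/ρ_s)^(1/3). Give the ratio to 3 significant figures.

inside; d/d_R ≈ 0.787

d_R = 1.26 × (50900 km) × (1210/850)^(1/3) = 72150 km
d/d_R = (56800) / (72150) = 0.787
Since d/d_R < 1, the body is inside the Roche limit.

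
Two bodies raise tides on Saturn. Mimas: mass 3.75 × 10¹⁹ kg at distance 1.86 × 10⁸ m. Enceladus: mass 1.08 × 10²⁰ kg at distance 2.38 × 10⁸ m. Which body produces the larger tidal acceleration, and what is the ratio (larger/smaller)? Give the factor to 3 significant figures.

Compare M/d³ for the two perturbers:
Mimas: (3.75 × 10¹⁹) / (1.86 × 10⁸)³ = 5.828 × 10⁻⁶
Enceladus: (1.08 × 10²⁰) / (2.38 × 10⁸)³ = 8.011 × 10⁻⁶
Ratio (larger/smaller) = 1.37

Enceladus, by a factor of ≈ 1.37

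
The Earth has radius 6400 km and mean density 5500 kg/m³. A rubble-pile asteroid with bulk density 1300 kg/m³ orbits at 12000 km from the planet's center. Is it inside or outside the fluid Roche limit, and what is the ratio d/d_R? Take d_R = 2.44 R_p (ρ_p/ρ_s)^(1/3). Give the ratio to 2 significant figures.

inside; d/d_R ≈ 0.48

d_R = 2.44 × (6400 km) × (5500/1300)^(1/3) = 25260 km
d/d_R = (12000) / (25260) = 0.48
Since d/d_R < 1, the body is inside the Roche limit.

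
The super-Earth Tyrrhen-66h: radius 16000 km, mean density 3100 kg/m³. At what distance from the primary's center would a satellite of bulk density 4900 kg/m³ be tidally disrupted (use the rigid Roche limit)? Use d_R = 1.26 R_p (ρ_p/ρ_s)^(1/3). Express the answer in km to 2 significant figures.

d_R = 1.26 × 16000 km × (3100/4900)^(1/3)
    = 17000 km

17000 km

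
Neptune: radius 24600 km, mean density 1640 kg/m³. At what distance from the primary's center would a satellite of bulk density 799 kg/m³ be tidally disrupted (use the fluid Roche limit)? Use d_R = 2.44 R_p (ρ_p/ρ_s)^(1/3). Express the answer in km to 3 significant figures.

d_R = 2.44 × 24600 km × (1640/799)^(1/3)
    = 76300 km

76300 km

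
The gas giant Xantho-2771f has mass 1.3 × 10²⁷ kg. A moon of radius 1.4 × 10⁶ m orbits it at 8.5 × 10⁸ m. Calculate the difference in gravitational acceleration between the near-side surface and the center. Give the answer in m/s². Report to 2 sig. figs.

4.0 × 10⁻⁴ m/s²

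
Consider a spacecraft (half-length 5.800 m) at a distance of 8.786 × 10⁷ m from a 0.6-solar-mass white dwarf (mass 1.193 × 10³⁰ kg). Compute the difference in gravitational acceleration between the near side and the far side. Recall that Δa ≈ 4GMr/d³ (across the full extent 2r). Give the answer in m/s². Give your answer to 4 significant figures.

a_tidal = 4GMr/d³
        = 4 × (6.674 × 10⁻¹¹) × (1.193 × 10³⁰) × (5.800) / (8.786 × 10⁷)³
        = 2.724 × 10⁻³ m/s²

2.724 × 10⁻³ m/s²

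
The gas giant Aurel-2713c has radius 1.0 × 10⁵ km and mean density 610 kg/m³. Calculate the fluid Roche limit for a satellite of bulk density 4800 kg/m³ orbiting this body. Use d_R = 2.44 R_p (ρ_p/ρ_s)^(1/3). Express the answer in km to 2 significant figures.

1.2 × 10⁵ km

d_R = 2.44 × 1.0 × 10⁵ km × (610/4800)^(1/3)
    = 1.2 × 10⁵ km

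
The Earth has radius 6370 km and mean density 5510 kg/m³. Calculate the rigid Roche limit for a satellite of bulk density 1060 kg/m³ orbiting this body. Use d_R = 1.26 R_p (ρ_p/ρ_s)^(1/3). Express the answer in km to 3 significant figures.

13900 km

d_R = 1.26 × 6370 km × (5510/1060)^(1/3)
    = 13900 km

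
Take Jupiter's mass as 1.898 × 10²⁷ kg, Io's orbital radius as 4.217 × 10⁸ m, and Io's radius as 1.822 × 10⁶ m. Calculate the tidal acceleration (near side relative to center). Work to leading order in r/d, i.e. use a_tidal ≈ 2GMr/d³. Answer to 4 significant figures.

6.155 × 10⁻³ m/s²

The tidal stretch is the gradient of GM/d² times the body's extent r, hence the 1/d³ dependence.
Δa = 2GMr/d³
   = 2 × (6.674 × 10⁻¹¹) × (1.898 × 10²⁷) × (1.822 × 10⁶) / (4.217 × 10⁸)³
   = 6.155 × 10⁻³ m/s²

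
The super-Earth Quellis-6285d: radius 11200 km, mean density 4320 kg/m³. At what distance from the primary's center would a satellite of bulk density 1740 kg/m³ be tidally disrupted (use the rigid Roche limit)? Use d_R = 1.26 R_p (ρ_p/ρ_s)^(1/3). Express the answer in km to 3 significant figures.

d_R = 1.26 × 11200 km × (4320/1740)^(1/3)
    = 19100 km

19100 km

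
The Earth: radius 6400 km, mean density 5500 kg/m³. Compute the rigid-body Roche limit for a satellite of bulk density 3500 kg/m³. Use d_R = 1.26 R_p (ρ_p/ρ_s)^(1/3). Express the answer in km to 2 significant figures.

9400 km

d_R = 1.26 × 6400 km × (5500/3500)^(1/3)
    = 9400 km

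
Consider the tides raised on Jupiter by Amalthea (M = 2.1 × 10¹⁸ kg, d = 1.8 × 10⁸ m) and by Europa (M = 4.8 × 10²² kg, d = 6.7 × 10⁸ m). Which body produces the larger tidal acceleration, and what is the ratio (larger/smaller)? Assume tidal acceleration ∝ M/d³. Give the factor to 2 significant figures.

Europa, by a factor of ≈ 440

The tide-raising term goes as M/d³ (the gradient of a 1/d² field).
Amalthea: (2.1 × 10¹⁸) / (1.8 × 10⁸)³ = 3.601 × 10⁻⁷
Europa: (4.8 × 10²²) / (6.7 × 10⁸)³ = 1.596 × 10⁻⁴
Ratio (larger/smaller) = 440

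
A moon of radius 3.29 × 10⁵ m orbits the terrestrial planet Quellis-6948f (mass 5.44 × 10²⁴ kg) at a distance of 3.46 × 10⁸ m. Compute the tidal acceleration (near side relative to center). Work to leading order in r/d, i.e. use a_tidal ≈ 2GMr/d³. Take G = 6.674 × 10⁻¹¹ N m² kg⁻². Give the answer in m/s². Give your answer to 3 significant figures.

5.77 × 10⁻⁶ m/s²

a_tidal = 2GMr/d³
        = 2 × (6.674 × 10⁻¹¹) × (5.44 × 10²⁴) × (3.29 × 10⁵) / (3.46 × 10⁸)³
        = 5.77 × 10⁻⁶ m/s²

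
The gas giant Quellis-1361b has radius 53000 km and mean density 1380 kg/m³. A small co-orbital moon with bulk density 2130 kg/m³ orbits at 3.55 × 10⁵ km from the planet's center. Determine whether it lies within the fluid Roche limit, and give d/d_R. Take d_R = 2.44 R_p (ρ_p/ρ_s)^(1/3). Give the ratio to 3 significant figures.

d_R = 2.44 × (53000 km) × (1380/2130)^(1/3) = 1.119 × 10⁵ km
d/d_R = (3.55 × 10⁵) / (1.119 × 10⁵) = 3.17
Since d/d_R > 1, the body is outside the Roche limit.

outside; d/d_R ≈ 3.17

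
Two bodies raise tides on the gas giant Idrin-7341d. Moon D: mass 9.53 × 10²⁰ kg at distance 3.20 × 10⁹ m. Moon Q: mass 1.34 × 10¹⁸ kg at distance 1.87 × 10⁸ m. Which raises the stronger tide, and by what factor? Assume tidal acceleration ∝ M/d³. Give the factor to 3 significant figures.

Moon Q, by a factor of ≈ 7.05

Tidal stretch scales as M/d³; compute that for each body.
Moon D: (9.53 × 10²⁰) / (3.20 × 10⁹)³ = 2.908 × 10⁻⁸
Moon Q: (1.34 × 10¹⁸) / (1.87 × 10⁸)³ = 2.049 × 10⁻⁷
Ratio (larger/smaller) = 7.05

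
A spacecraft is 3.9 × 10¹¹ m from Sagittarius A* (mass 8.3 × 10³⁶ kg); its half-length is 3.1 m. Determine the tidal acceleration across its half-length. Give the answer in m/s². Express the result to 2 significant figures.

5.8 × 10⁻⁸ m/s²

Δa = 2GMr/d³
   = 2 × (6.674 × 10⁻¹¹) × (8.3 × 10³⁶) × (3.1) / (3.9 × 10¹¹)³
   = 5.8 × 10⁻⁸ m/s²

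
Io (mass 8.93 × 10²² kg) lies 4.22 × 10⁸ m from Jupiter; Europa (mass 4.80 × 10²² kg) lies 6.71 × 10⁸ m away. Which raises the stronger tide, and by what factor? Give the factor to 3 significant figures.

Compare M/d³ for the two perturbers:
Io: (8.93 × 10²²) / (4.22 × 10⁸)³ = 1.188 × 10⁻³
Europa: (4.80 × 10²²) / (6.71 × 10⁸)³ = 1.589 × 10⁻⁴
Ratio (larger/smaller) = 7.48

Io, by a factor of ≈ 7.48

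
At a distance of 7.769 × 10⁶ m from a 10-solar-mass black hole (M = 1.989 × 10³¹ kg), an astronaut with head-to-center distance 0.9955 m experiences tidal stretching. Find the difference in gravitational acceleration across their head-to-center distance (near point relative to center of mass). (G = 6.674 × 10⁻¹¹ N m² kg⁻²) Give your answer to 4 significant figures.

5.636 m/s²

a_tidal = 2GMr/d³
        = 2 × (6.674 × 10⁻¹¹) × (1.989 × 10³¹) × (0.9955) / (7.769 × 10⁶)³
        = 5.636 m/s²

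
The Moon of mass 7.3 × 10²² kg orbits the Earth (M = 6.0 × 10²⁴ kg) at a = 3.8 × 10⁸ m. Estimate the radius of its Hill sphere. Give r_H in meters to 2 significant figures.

6.1 × 10⁷ m

r_H ≈ a (m/3M)^(1/3)
    = (3.8 × 10⁸) × (7.3 × 10²² / (3 × 6.0 × 10²⁴))^(1/3)
    = 6.1 × 10⁷ m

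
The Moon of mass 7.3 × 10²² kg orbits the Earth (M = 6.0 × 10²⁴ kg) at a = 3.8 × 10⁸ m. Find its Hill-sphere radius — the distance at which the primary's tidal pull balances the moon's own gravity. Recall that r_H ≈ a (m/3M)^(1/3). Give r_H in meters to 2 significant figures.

r_H ≈ a (m/3M)^(1/3)
    = (3.8 × 10⁸) × (7.3 × 10²² / (3 × 6.0 × 10²⁴))^(1/3)
    = 6.1 × 10⁷ m

6.1 × 10⁷ m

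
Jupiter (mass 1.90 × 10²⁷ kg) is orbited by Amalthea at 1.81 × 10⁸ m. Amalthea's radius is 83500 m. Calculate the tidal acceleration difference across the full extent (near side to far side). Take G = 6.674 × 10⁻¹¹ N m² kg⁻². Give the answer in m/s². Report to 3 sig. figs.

The field gradient is 2GM/d³; across the full diameter 2r the difference is 4GMr/d³.
Δg = 4GMr/d³
   = 4 × (6.674 × 10⁻¹¹) × (1.90 × 10²⁷) × (83500) / (1.81 × 10⁸)³
   = 7.14 × 10⁻³ m/s²

7.14 × 10⁻³ m/s²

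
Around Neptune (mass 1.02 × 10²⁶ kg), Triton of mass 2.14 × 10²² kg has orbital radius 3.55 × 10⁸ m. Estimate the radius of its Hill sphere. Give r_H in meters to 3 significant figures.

1.46 × 10⁷ m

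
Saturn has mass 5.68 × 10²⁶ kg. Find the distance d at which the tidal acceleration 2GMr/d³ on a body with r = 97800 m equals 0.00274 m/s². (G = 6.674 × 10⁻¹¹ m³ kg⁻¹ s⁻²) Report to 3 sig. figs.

2GMr/d³ = a_tidal  ⇒  d = (2GMr / a_tidal)^(1/3)
d = (2 × 6.674×10⁻¹¹ × (5.68 × 10²⁶) × (97800) / (0.00274))^(1/3)
  = 1.39 × 10⁸ m

1.39 × 10⁸ m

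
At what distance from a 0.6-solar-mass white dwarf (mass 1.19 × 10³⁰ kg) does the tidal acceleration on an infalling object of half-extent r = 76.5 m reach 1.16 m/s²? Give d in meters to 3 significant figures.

2GMr/d³ = a_tidal  ⇒  d = (2GMr / a_tidal)^(1/3)
d = (2 × 6.674×10⁻¹¹ × (1.19 × 10³⁰) × (76.5) / (1.16))^(1/3)
  = 2.19 × 10⁷ m

2.19 × 10⁷ m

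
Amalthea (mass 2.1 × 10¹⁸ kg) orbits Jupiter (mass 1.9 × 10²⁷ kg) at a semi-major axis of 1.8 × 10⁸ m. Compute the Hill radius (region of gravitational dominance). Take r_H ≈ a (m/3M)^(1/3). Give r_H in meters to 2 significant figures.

r_H ≈ a (m/3M)^(1/3)
    = (1.8 × 10⁸) × (2.1 × 10¹⁸ / (3 × 1.9 × 10²⁷))^(1/3)
    = 1.3 × 10⁵ m

1.3 × 10⁵ m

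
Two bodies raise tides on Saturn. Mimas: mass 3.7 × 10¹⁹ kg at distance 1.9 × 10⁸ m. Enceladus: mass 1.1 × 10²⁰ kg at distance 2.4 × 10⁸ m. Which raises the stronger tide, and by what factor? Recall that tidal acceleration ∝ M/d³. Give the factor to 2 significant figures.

The tide-raising term goes as M/d³ (the gradient of a 1/d² field).
Mimas: (3.7 × 10¹⁹) / (1.9 × 10⁸)³ = 5.394 × 10⁻⁶
Enceladus: (1.1 × 10²⁰) / (2.4 × 10⁸)³ = 7.957 × 10⁻⁶
Ratio (larger/smaller) = 1.5

Enceladus, by a factor of ≈ 1.5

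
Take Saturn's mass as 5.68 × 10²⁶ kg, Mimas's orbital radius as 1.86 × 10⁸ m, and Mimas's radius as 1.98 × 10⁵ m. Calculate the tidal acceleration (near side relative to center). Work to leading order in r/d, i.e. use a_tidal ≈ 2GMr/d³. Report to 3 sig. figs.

2.33 × 10⁻³ m/s²

Δg = 2GMr/d³
   = 2 × (6.674 × 10⁻¹¹) × (5.68 × 10²⁶) × (1.98 × 10⁵) / (1.86 × 10⁸)³
   = 2.33 × 10⁻³ m/s²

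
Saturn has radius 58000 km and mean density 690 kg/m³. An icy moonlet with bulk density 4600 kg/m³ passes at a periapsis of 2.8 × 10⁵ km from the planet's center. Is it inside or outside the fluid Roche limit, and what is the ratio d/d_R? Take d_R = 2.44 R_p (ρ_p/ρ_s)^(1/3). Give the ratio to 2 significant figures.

d_R = 2.44 × (58000 km) × (690/4600)^(1/3) = 75190 km
d/d_R = (2.8 × 10⁵) / (75190) = 3.7
Since d/d_R > 1, the body is outside the Roche limit.

outside; d/d_R ≈ 3.7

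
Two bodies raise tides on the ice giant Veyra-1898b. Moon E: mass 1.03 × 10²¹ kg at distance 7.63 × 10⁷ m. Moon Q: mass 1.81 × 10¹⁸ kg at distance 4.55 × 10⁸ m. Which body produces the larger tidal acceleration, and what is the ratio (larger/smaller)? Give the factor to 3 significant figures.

The tide-raising term goes as M/d³ (the gradient of a 1/d² field).
Moon E: (1.03 × 10²¹) / (7.63 × 10⁷)³ = 2.319 × 10⁻³
Moon Q: (1.81 × 10¹⁸) / (4.55 × 10⁸)³ = 1.922 × 10⁻⁸
Ratio (larger/smaller) = 1.21 × 10⁵

Moon E, by a factor of ≈ 1.21 × 10⁵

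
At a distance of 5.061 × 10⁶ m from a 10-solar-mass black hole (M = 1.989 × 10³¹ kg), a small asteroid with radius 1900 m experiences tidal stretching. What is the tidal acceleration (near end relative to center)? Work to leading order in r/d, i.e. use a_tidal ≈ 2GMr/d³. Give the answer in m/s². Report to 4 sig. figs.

3.891 × 10⁴ m/s²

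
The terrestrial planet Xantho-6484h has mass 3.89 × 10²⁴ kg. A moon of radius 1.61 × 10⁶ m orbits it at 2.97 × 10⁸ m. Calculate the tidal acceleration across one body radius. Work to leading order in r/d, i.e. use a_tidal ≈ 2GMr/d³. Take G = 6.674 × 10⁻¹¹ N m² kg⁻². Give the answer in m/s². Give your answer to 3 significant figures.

3.19 × 10⁻⁵ m/s²

a_tidal = 2GMr/d³
        = 2 × (6.674 × 10⁻¹¹) × (3.89 × 10²⁴) × (1.61 × 10⁶) / (2.97 × 10⁸)³
        = 3.19 × 10⁻⁵ m/s²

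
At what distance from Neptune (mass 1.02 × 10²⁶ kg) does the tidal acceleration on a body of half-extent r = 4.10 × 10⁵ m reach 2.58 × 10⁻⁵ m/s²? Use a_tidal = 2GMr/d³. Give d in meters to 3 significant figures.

6.00 × 10⁸ m

2GMr/d³ = a_tidal  ⇒  d = (2GMr / a_tidal)^(1/3)
d = (2 × 6.674×10⁻¹¹ × (1.02 × 10²⁶) × (4.10 × 10⁵) / (2.58 × 10⁻⁵))^(1/3)
  = 6.00 × 10⁸ m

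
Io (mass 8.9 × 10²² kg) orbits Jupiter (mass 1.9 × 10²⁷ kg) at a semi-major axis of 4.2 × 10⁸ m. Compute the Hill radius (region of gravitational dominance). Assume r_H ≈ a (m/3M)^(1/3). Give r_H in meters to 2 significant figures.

1.0 × 10⁷ m

r_H ≈ a (m/3M)^(1/3)
    = (4.2 × 10⁸) × (8.9 × 10²² / (3 × 1.9 × 10²⁷))^(1/3)
    = 1.0 × 10⁷ m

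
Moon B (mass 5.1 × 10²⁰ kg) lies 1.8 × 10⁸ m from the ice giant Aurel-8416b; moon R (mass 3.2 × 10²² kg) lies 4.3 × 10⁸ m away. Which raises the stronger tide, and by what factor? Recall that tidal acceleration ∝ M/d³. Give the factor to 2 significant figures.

Tidal stretch scales as M/d³; compute that for each body.
Moon B: (5.1 × 10²⁰) / (1.8 × 10⁸)³ = 8.745 × 10⁻⁵
Moon R: (3.2 × 10²²) / (4.3 × 10⁸)³ = 4.025 × 10⁻⁴
Ratio (larger/smaller) = 4.6

Moon R, by a factor of ≈ 4.6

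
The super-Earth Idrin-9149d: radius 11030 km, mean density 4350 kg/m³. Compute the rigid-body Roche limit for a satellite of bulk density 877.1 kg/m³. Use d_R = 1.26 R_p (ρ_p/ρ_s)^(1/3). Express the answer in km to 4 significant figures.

23700 km

d_R = 1.26 × 11030 km × (4350/877.1)^(1/3)
    = 23700 km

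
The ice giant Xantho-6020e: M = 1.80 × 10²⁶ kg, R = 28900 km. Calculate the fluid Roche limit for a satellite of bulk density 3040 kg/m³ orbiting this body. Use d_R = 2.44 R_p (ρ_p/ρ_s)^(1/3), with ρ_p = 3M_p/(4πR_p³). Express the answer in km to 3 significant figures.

ρ_p = 3M_p/(4πR_p³) = 3 × (1.80 × 10²⁶) / (4π × (2.89 × 10⁷ m)³) = 1780 kg/m³
d_R = 2.44 × 28900 km × (1780/3040)^(1/3)
    = 59000 km

59000 km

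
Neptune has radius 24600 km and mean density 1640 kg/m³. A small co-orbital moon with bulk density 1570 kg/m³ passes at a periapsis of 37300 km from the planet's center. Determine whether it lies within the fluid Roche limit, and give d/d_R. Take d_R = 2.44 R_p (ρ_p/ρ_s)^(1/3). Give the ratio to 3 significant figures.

inside; d/d_R ≈ 0.612

d_R = 2.44 × (24600 km) × (1640/1570)^(1/3) = 60900 km
d/d_R = (37300) / (60900) = 0.612
Since d/d_R < 1, the body is inside the Roche limit.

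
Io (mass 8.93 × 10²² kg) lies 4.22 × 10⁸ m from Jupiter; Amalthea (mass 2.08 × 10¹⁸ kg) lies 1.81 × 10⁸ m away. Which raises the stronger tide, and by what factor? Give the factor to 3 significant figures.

Io, by a factor of ≈ 3390

Tidal stretch scales as M/d³; compute that for each body.
Io: (8.93 × 10²²) / (4.22 × 10⁸)³ = 1.188 × 10⁻³
Amalthea: (2.08 × 10¹⁸) / (1.81 × 10⁸)³ = 3.508 × 10⁻⁷
Ratio (larger/smaller) = 3390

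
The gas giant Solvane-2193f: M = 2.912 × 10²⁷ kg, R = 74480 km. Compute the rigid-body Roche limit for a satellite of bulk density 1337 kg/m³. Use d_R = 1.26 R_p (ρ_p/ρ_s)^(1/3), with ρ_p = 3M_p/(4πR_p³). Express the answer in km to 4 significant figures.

1.013 × 10⁵ km

ρ_p = 3M_p/(4πR_p³) = 3 × (2.912 × 10²⁷) / (4π × (7.448 × 10⁷ m)³) = 1683 kg/m³
d_R = 1.26 × 74480 km × (1683/1337)^(1/3)
    = 1.013 × 10⁵ km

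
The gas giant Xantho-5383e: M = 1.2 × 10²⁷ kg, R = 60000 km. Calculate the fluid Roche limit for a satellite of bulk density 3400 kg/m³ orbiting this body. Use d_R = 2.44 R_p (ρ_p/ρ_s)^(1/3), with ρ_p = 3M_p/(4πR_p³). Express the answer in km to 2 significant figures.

ρ_p = 3M_p/(4πR_p³) = 3 × (1.2 × 10²⁷) / (4π × (6.0 × 10⁷ m)³) = 1300 kg/m³
d_R = 2.44 × 60000 km × (1300/3400)^(1/3)
    = 1.1 × 10⁵ km

1.1 × 10⁵ km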